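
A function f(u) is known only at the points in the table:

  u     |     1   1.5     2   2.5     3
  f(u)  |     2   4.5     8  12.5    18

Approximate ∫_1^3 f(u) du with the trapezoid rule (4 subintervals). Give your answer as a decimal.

Δu = 0.5.
T_4 = (0.5/2)·[2 + 2·4.5 + 2·8 + 2·12.5 + 18] = 17.5.

17.5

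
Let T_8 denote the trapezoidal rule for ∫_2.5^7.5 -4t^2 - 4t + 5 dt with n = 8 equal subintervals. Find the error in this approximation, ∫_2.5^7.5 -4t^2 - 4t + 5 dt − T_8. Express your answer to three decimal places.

Exact integral: ∫_2.5^7.5 f(t) dt ≈ -616.66667.
T_8 = -617.96875.
Error ≈ -616.66667 − (-617.96875) ≈ 1.302.

1.302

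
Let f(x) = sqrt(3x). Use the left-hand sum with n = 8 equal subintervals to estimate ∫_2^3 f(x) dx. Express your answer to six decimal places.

Δx = (3 − 2)/8 = 0.125.
Left endpoints: 2, 2.125, 2.25, 2.375, 2.5, 2.625, 2.75, 2.875.
f(2) ≈ 2.449490, f(2.125) ≈ 2.524876, f(2.25) ≈ 2.598076, f(2.375) ≈ 2.669270, f(2.5) ≈ 2.738613, f(2.625) ≈ 2.806243, f(2.75) ≈ 2.872281, f(2.875) ≈ 2.936835.
Sum = Δx · [f(2) + f(2.125) + f(2.25) + ...].
Sum ≈ 2.699460.

2.699460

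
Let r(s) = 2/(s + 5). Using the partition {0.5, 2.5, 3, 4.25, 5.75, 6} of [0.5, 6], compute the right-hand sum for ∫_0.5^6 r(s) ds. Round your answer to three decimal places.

Subinterval widths: 2, 0.5, 1.25, 1.5, 0.25.
Right endpoints: 2.5, 3, 4.25, 5.75, 6.
r(2.5) = 4/15, r(3) = 0.25, r(4.25) = 8/37, r(5.75) = 8/43, r(6) = 2/11.
Sum = Σ Δs_i · r(s_i).
Sum ≈ 1.253.

1.253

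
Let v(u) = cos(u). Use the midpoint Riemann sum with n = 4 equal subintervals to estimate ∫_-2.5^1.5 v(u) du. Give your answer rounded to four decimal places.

1.6645

Δu = (1.5 − (-2.5))/4 = 1.
Midpoints: -2, -1, 0, 1.
v(-2) ≈ -0.4161, v(-1) ≈ 0.5403, v(0) ≈ 1.0000, v(1) ≈ 0.5403.
Sum = Δu · [v(-2) + v(-1) + v(0) + v(1)].
Sum ≈ 1.6645.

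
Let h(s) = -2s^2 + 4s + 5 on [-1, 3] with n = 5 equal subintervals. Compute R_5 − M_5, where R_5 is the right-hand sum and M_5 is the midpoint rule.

-1.28

R_5 = 16.48.
M_5 = 17.76.
R_5 − M_5 = -1.28.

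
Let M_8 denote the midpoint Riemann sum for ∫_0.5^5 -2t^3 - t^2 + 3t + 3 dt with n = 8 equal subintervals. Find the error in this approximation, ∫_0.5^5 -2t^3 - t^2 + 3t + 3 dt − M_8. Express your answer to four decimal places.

Exact integral: ∫_0.5^5 f(t) dt = -303.46875.
M_8 ≈ -301.392334.
Error ≈ -303.46875 − (-301.392334) ≈ -2.0764.

-2.0764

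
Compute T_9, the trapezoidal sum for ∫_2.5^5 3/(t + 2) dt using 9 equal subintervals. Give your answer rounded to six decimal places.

Δt = (5 − 2.5)/9 = 5/18.
f(2.5) = 2/3, f(25/9) = 27/43, f(55/18) = 54/91, f(10/3) = 0.5625, f(65/18) = 54/101, f(35/9) = 27/53, f(25/6) = 18/37, f(40/9) = 27/58, f(85/18) = 54/121, f(5) = 3/7.
T_9 = (Δt/2)·[f(t_0) + 2f(t_1) + ... + 2f(t_{8}) + f(t_9)].
Sum ≈ 1.326057.

1.326057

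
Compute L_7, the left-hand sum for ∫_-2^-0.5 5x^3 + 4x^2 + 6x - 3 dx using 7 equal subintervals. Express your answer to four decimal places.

Δx = (-0.5 − (-2))/7 = 3/14.
Left endpoints: -2, -25/14, -11/7, -19/14, -8/7, -13/14, -5/7.
f(-2) = -39, f(-25/14) = -80757/2744, f(-11/7) = -7530/343, f(-19/14) = -44655/2744, f(-8/7) = -4149/343, f(-13/14) = -25041/2744, f(-5/7) = -2424/343.
Sum = Δx · [f(-2) + f(-25/14) + f(-11/7) + ...].
Sum ≈ -28.9171.

-28.9171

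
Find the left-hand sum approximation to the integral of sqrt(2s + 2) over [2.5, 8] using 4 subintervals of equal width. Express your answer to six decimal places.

18.162250

Δs = (8 − 2.5)/4 = 1.375.
Left endpoints: 2.5, 3.875, 5.25, 6.625.
f(2.5) ≈ 2.645751, f(3.875) ≈ 3.122499, f(5.25) ≈ 3.535534, f(6.625) ≈ 3.905125.
Sum = Δs · [f(2.5) + f(3.875) + f(5.25) + f(6.625)].
Sum ≈ 18.162250.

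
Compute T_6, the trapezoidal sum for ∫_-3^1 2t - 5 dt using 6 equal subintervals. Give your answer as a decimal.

Δt = (1 − (-3))/6 = 2/3.
f(-3) = -11, f(-7/3) = -29/3, f(-5/3) = -25/3, f(-1) = -7, f(-1/3) = -17/3, f(1/3) = -13/3, f(1) = -3.
T_6 = (Δt/2)·[f(t_0) + 2f(t_1) + ... + 2f(t_{5}) + f(t_6)].
Sum = -28.

-28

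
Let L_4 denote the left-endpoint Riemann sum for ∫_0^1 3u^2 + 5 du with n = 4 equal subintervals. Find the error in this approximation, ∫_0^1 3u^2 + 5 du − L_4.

0.34375

Exact integral: ∫_0^1 f(u) du = 6.
L_4 = 5.65625.
Error = 6 − 5.65625 = 0.34375.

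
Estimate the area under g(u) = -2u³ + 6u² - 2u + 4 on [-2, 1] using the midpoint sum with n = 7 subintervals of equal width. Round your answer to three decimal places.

Δu = (1 − (-2))/7 = 3/7.
Midpoints: -25/14, -19/14, -13/14, -0.5, -1/14, 5/14, 11/14.
g(-25/14) = 52263/1372, g(-19/14) = 31233/1372, g(-13/14) = 17331/1372, g(-0.5) = 6.75, g(-1/14) = 5727/1372, g(5/14) = 5433/1372, g(11/14) = 7083/1372.
Sum = Δu · [g(-25/14) + g(-19/14) + g(-13/14) + ...].
Sum ≈ 40.087.

40.087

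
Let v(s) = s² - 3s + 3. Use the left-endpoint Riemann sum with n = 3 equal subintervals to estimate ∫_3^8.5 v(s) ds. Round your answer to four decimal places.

77.5602

Δs = (8.5 − 3)/3 = 11/6.
Left endpoints: 3, 29/6, 20/3.
v(3) = 3, v(29/6) = 427/36, v(20/3) = 247/9.
Sum = Δs · [v(3) + v(29/6) + v(20/3)].
Sum ≈ 77.5602.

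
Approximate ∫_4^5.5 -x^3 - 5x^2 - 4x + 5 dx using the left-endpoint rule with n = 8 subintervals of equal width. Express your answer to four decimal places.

Δx = (5.5 − 4)/8 = 0.1875.
Left endpoints: 4, 4.1875, 4.375, 4.5625, 4.75, 4.9375, 5.125, 5.3125.
f(4) = -155, f(4.1875) = -708011/4096, f(4.375) = -98275/512, f(4.5625) = -869609/4096, f(4.75) = -233.984375, f(4.9375) = -1052735/4096, f(5.125) = -144097/512, f(5.3125) = -1258685/4096.
Sum = Δx · [f(4) + f(4.1875) + f(4.375) + ...].
Sum ≈ -339.7200.

-339.7200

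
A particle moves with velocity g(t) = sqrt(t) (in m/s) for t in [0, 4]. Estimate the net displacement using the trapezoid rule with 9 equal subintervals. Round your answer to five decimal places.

5.27585

Δt = (4 − 0)/9 = 4/9.
g(0) ≈ 0.00000, g(4/9) ≈ 0.66667, g(8/9) ≈ 0.94281, g(4/3) ≈ 1.15470, g(16/9) ≈ 1.33333, g(20/9) ≈ 1.49071, g(8/3) ≈ 1.63299, g(28/9) ≈ 1.76383, g(32/9) ≈ 1.88562, g(4) ≈ 2.00000.
T_9 = (Δt/2)·[g(t_0) + 2g(t_1) + ... + 2g(t_{8}) + g(t_9)].
Sum ≈ 5.27585.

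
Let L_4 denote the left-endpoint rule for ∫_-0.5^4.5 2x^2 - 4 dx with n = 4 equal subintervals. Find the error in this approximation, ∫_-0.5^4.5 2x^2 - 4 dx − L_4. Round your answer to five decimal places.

22.39583

Exact integral: ∫_-0.5^4.5 f(x) dx ≈ 40.8333333.
L_4 = 18.4375.
Error ≈ 40.8333333 − 18.4375 ≈ 22.39583.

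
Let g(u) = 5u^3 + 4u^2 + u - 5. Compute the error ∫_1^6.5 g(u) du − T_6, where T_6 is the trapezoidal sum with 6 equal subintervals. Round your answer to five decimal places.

Exact integral: ∫_1^6.5 g(u) du ≈ 2588.0364583.
T_6 ≈ 2634.4442998.
Error ≈ 2588.0364583 − 2634.4442998 ≈ -46.40784.

-46.40784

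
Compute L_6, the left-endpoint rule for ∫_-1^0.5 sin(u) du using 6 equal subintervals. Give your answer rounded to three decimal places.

Δu = (0.5 − (-1))/6 = 0.25.
Left endpoints: -1, -0.75, -0.5, -0.25, 0, 0.25.
f(-1) ≈ -0.841, f(-0.75) ≈ -0.682, f(-0.5) ≈ -0.479, f(-0.25) ≈ -0.247, f(0) ≈ 0.000, f(0.25) ≈ 0.247.
Sum = Δu · [f(-1) + f(-0.75) + f(-0.5) + ...].
Sum ≈ -0.501.

-0.501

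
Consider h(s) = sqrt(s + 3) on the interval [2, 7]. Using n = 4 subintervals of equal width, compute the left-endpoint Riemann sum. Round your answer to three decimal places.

Δs = (7 − 2)/4 = 1.25.
Left endpoints: 2, 3.25, 4.5, 5.75.
h(2) ≈ 2.236, h(3.25) ≈ 2.500, h(4.5) ≈ 2.739, h(5.75) ≈ 2.958.
Sum = Δs · [h(2) + h(3.25) + h(4.5) + h(5.75)].
Sum ≈ 13.041.

13.041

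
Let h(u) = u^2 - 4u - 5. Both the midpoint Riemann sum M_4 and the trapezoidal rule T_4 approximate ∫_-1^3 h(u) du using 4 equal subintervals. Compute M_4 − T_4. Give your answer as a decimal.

M_4 = -27.
T_4 = -26.
M_4 − T_4 = -1.

-1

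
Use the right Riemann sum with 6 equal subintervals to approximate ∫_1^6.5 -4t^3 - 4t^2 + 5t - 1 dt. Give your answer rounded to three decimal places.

Δt = (6.5 − 1)/6 = 11/12.
Right endpoints: 23/12, 17/6, 3.75, 14/3, 67/12, 6.5.
f(23/12) = -14807/432, f(17/6) = -2968/27, f(3.75) = -249.4375, f(14/3) = -12725/27, f(67/12) = -343003/432, f(6.5) = -1236.
Sum = Δt · [f(23/12) + f(17/6) + f(3.75) + ...].
Sum ≈ -2653.680.

-2653.680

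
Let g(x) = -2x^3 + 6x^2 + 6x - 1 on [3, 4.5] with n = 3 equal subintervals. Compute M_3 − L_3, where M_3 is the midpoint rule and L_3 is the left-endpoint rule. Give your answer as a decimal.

M_3 = -3.515625.
L_3 = 7.875.
M_3 − L_3 = -11.390625.

-11.390625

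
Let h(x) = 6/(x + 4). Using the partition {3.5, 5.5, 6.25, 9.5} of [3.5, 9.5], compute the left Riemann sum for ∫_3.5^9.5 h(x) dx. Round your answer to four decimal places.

Subinterval widths: 2, 0.75, 3.25.
Left endpoints: 3.5, 5.5, 6.25.
h(3.5) = 0.8, h(5.5) = 12/19, h(6.25) = 24/41.
Sum = Σ Δx_i · h(x_i).
Sum ≈ 3.9761.

3.9761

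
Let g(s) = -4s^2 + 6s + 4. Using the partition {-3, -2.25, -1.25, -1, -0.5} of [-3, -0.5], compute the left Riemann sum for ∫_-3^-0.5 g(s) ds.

Subinterval widths: 0.75, 1, 0.25, 0.5.
Left endpoints: -3, -2.25, -1.25, -1.
g(-3) = -50, g(-2.25) = -29.75, g(-1.25) = -9.75, g(-1) = -6.
Sum = Σ Δs_i · g(s_i).
Sum = -72.6875.

-72.6875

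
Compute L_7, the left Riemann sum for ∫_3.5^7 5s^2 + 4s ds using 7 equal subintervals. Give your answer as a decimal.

525

Δs = (7 − 3.5)/7 = 0.5.
Left endpoints: 3.5, 4, 4.5, 5, 5.5, 6, 6.5.
f(3.5) = 75.25, f(4) = 96, f(4.5) = 119.25, f(5) = 145, f(5.5) = 173.25, f(6) = 204, f(6.5) = 237.25.
Sum = Δs · [f(3.5) + f(4) + f(4.5) + ...].
Sum = 525.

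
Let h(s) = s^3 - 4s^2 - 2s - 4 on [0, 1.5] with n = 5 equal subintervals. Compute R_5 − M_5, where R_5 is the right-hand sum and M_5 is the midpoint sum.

-1.3528125

R_5 = -12.8175.
M_5 = -11.4646875.
R_5 − M_5 = -1.3528125.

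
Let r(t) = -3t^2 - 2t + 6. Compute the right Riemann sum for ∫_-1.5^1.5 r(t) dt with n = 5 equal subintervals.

Δt = (1.5 − (-1.5))/5 = 0.6.
Right endpoints: -0.9, -0.3, 0.3, 0.9, 1.5.
r(-0.9) = 5.37, r(-0.3) = 6.33, r(0.3) = 5.13, r(0.9) = 1.77, r(1.5) = -3.75.
Sum = Δt · [r(-0.9) + r(-0.3) + r(0.3) + r(0.9) + r(1.5)].
Sum = 8.91.

8.91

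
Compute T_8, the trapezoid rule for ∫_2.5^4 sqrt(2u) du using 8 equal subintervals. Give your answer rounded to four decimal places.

Δu = (4 − 2.5)/8 = 0.1875.
f(2.5) ≈ 2.2361, f(2.6875) ≈ 2.3184, f(2.875) ≈ 2.3979, f(3.0625) ≈ 2.4749, f(3.25) ≈ 2.5495, f(3.4375) ≈ 2.6220, f(3.625) ≈ 2.6926, f(3.8125) ≈ 2.7613, f(4) ≈ 2.8284.
T_8 = (Δu/2)·[f(u_0) + 2f(u_1) + ... + 2f(u_{7}) + f(u_8)].
Sum ≈ 3.8154.

3.8154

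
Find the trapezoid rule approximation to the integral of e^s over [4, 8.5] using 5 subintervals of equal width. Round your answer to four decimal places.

Δs = (8.5 − 4)/5 = 0.9.
f(4) ≈ 54.5982, f(4.9) ≈ 134.2898, f(5.8) ≈ 330.2996, f(6.7) ≈ 812.4058, f(7.6) ≈ 1998.1959, f(8.5) ≈ 4914.7688.
T_5 = (Δs/2)·[f(s_0) + 2f(s_1) + ... + 2f(s_{4}) + f(s_5)].
Sum ≈ 5183.8871.

5183.8871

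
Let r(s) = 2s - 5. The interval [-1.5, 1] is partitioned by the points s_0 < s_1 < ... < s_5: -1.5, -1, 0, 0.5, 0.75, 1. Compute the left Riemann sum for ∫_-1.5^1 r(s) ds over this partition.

-15.375

Subinterval widths: 0.5, 1, 0.5, 0.25, 0.25.
Left endpoints: -1.5, -1, 0, 0.5, 0.75.
r(-1.5) = -8, r(-1) = -7, r(0) = -5, r(0.5) = -4, r(0.75) = -3.5.
Sum = Σ Δs_i · r(s_i).
Sum = -15.375.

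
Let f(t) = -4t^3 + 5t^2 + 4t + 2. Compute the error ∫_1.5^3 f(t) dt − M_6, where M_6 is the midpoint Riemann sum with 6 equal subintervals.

Exact integral: ∫_1.5^3 f(t) dt = -20.0625.
M_6 = -19.890625.
Error = -20.0625 − (-19.890625) = -0.171875.

-0.171875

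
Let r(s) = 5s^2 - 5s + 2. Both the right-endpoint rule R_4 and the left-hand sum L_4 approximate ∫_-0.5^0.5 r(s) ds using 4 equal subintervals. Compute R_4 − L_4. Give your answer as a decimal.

-1.25

R_4 = 1.84375.
L_4 = 3.09375.
R_4 − L_4 = -1.25.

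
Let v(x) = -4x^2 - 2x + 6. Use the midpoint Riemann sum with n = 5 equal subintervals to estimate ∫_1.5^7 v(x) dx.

Δx = (7 − 1.5)/5 = 1.1.
Midpoints: 2.05, 3.15, 4.25, 5.35, 6.45.
v(2.05) = -14.91, v(3.15) = -39.99, v(4.25) = -74.75, v(5.35) = -119.19, v(6.45) = -173.31.
Sum = Δx · [v(2.05) + v(3.15) + v(4.25) + v(5.35) + v(6.45)].
Sum = -464.365.

-464.365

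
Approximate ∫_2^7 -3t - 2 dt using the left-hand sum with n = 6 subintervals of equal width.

-71.25

Δt = (7 − 2)/6 = 5/6.
Left endpoints: 2, 17/6, 11/3, 4.5, 16/3, 37/6.
f(2) = -8, f(17/6) = -10.5, f(11/3) = -13, f(4.5) = -15.5, f(16/3) = -18, f(37/6) = -20.5.
Sum = Δt · [f(2) + f(17/6) + f(11/3) + ...].
Sum = -71.25.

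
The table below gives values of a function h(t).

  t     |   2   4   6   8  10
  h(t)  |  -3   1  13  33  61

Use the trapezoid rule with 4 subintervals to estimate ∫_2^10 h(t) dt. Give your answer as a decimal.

152

Δt = 2.
T_4 = (2/2)·[(-3) + 2·1 + 2·13 + 2·33 + 61] = 152.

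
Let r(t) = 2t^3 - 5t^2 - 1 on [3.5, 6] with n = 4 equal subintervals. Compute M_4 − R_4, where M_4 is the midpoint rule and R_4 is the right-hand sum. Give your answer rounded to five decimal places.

-76.83105

M_4 ≈ 280.0146484.
R_4 ≈ 356.8457031.
M_4 − R_4 ≈ -76.83105.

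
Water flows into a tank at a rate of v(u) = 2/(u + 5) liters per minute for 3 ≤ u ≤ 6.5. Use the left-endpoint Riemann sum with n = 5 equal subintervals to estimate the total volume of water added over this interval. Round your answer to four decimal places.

Δu = (6.5 − 3)/5 = 0.7.
Left endpoints: 3, 3.7, 4.4, 5.1, 5.8.
v(3) = 0.25, v(3.7) = 20/87, v(4.4) = 10/47, v(5.1) = 20/101, v(5.8) = 5/27.
Sum = Δu · [v(3) + v(3.7) + v(4.4) + v(5.1) + v(5.8)].
Sum ≈ 0.7531.

0.7531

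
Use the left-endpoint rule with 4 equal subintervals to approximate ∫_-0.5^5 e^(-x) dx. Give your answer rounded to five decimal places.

Δx = (5 − (-0.5))/4 = 1.375.
Left endpoints: -0.5, 0.875, 2.25, 3.625.
f(-0.5) ≈ 1.64872, f(0.875) ≈ 0.41686, f(2.25) ≈ 0.10540, f(3.625) ≈ 0.02665.
Sum = Δx · [f(-0.5) + f(0.875) + f(2.25) + f(3.625)].
Sum ≈ 3.02174.

3.02174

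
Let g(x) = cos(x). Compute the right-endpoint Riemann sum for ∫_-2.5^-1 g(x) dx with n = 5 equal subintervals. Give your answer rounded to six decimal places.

-0.039957

Δx = (-1 − (-2.5))/5 = 0.3.
Right endpoints: -2.2, -1.9, -1.6, -1.3, -1.
g(-2.2) ≈ -0.588501, g(-1.9) ≈ -0.323290, g(-1.6) ≈ -0.029200, g(-1.3) ≈ 0.267499, g(-1) ≈ 0.540302.
Sum = Δx · [g(-2.2) + g(-1.9) + g(-1.6) + g(-1.3) + g(-1)].
Sum ≈ -0.039957.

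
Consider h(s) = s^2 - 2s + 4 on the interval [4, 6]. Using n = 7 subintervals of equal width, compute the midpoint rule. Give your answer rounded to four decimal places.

Δs = (6 − 4)/7 = 2/7.
Midpoints: 29/7, 31/7, 33/7, 5, 37/7, 39/7, 41/7.
h(29/7) = 631/49, h(31/7) = 723/49, h(33/7) = 823/49, h(5) = 19, h(37/7) = 1047/49, h(39/7) = 1171/49, h(41/7) = 1303/49.
Sum = Δs · [h(29/7) + h(31/7) + h(33/7) + ...].
Sum ≈ 38.6531.

38.6531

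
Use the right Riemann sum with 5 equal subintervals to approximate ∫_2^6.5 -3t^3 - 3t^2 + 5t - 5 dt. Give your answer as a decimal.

-1946.8125

Δt = (6.5 − 2)/5 = 0.9.
Right endpoints: 2.9, 3.8, 4.7, 5.6, 6.5.
f(2.9) = -88.897, f(3.8) = -193.936, f(4.7) = -359.239, f(5.6) = -597.928, f(6.5) = -923.125.
Sum = Δt · [f(2.9) + f(3.8) + f(4.7) + f(5.6) + f(6.5)].
Sum = -1946.8125.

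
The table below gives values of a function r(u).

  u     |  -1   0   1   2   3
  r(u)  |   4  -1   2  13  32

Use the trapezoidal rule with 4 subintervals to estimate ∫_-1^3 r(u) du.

Δu = 1.
T_4 = (1/2)·[4 + 2·(-1) + 2·2 + 2·13 + 32] = 32.

32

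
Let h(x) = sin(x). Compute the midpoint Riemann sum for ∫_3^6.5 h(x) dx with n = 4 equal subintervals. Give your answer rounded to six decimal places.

Δx = (6.5 − 3)/4 = 0.875.
Midpoints: 3.4375, 4.3125, 5.1875, 6.0625.
h(3.4375) ≈ -0.291608, h(4.3125) ≈ -0.921104, h(5.1875) ≈ -0.889242, h(6.0625) ≈ -0.218898.
Sum = Δx · [h(3.4375) + h(4.3125) + h(5.1875) + h(6.0625)].
Sum ≈ -2.030746.

-2.030746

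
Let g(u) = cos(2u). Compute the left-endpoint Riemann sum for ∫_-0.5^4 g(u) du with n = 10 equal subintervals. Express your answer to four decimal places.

Δu = (4 − (-0.5))/10 = 0.45.
Left endpoints: -0.5, -0.05, 0.4, 0.85, 1.3, 1.75, 2.2, 2.65, 3.1, 3.55.
g(-0.5) ≈ 0.5403, g(-0.05) ≈ 0.9950, g(0.4) ≈ 0.6967, g(0.85) ≈ -0.1288, g(1.3) ≈ -0.8569, g(1.75) ≈ -0.9365, g(2.2) ≈ -0.3073, g(2.65) ≈ 0.5544, g(3.1) ≈ 0.9965, g(3.55) ≈ 0.6845.
Sum = Δu · [g(-0.5) + g(-0.05) + g(0.4) + ...].
Sum ≈ 1.0071.

1.0071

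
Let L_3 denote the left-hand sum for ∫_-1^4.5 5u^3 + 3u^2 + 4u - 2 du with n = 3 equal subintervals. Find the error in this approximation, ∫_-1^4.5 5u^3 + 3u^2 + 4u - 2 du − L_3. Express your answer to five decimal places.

Exact integral: ∫_-1^4.5 f(u) du = 630.953125.
L_3 ≈ 225.7291667.
Error ≈ 630.953125 − 225.7291667 ≈ 405.22396.

405.22396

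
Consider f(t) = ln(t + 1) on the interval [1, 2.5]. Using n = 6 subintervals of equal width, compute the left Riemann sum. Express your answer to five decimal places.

1.42731

Δt = (2.5 − 1)/6 = 0.25.
Left endpoints: 1, 1.25, 1.5, 1.75, 2, 2.25.
f(1) ≈ 0.69315, f(1.25) ≈ 0.81093, f(1.5) ≈ 0.91629, f(1.75) ≈ 1.01160, f(2) ≈ 1.09861, f(2.25) ≈ 1.17865.
Sum = Δt · [f(1) + f(1.25) + f(1.5) + ...].
Sum ≈ 1.42731.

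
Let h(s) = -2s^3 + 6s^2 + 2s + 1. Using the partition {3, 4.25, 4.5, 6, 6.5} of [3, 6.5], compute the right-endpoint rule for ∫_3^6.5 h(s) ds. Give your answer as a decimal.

Subinterval widths: 1.25, 0.25, 1.5, 0.5.
Right endpoints: 4.25, 4.5, 6, 6.5.
h(4.25) = -35.65625, h(4.5) = -50.75, h(6) = -203, h(6.5) = -281.75.
Sum = Σ Δs_i · h(s_i).
Sum = -502.6328125.

-502.6328125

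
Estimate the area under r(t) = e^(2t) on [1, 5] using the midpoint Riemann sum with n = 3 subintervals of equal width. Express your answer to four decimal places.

8316.7650

Δt = (5 − 1)/3 = 4/3.
Midpoints: 5/3, 3, 13/3.
r(5/3) ≈ 28.0316, r(3) ≈ 403.4288, r(13/3) ≈ 5806.1133.
Sum = Δt · [r(5/3) + r(3) + r(13/3)].
Sum ≈ 8316.7650.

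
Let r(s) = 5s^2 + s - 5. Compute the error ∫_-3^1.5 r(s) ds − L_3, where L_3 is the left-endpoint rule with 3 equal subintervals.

Exact integral: ∫_-3^1.5 r(s) ds = 24.75.
L_3 = 55.125.
Error = 24.75 − 55.125 = -30.375.

-30.375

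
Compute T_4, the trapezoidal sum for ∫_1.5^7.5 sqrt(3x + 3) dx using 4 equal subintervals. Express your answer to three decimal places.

24.004

Δx = (7.5 − 1.5)/4 = 1.5.
f(1.5) ≈ 2.739, f(3) ≈ 3.464, f(4.5) ≈ 4.062, f(6) ≈ 4.583, f(7.5) ≈ 5.050.
T_4 = (Δx/2)·[f(x_0) + 2f(x_1) + 2f(x_2) + 2f(x_3) + f(x_4)].
Sum ≈ 24.004.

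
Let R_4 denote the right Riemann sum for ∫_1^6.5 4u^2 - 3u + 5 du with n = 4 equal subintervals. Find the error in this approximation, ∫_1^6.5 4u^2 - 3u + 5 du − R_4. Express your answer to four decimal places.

-109.0260

Exact integral: ∫_1^6.5 f(u) du ≈ 330.458333.
R_4 = 439.484375.
Error ≈ 330.458333 − 439.484375 ≈ -109.0260.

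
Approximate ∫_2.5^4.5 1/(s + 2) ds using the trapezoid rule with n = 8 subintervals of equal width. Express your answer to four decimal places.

0.3679

Δs = (4.5 − 2.5)/8 = 0.25.
f(2.5) = 2/9, f(2.75) = 4/19, f(3) = 0.2, f(3.25) = 4/21, f(3.5) = 2/11, f(3.75) = 4/23, f(4) = 1/6, f(4.25) = 0.16, f(4.5) = 2/13.
T_8 = (Δs/2)·[f(s_0) + 2f(s_1) + ... + 2f(s_{7}) + f(s_8)].
Sum ≈ 0.3679.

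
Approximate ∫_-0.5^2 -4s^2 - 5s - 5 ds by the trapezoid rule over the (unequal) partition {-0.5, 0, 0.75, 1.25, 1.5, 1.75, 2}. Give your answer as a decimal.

-33.1875

Subinterval widths: 0.5, 0.75, 0.5, 0.25, 0.25, 0.25.
f(-0.5) = -3.5, f(0) = -5, f(0.75) = -11, f(1.25) = -17.5, f(1.5) = -21.5, f(1.75) = -26, f(2) = -31.
On each subinterval the trapezoid contributes (Δs_i/2)·[f(s_{i-1}) + f(s_i)].
Sum = -33.1875.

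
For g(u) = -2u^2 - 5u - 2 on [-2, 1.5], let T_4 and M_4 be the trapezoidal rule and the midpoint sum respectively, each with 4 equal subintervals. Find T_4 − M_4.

T_4 = -11.1015625.
M_4 = -9.76171875.
T_4 − M_4 = -1.33984375.

-1.33984375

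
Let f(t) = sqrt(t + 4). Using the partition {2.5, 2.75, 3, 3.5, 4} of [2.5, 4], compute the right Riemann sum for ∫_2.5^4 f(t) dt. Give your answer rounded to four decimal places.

Subinterval widths: 0.25, 0.25, 0.5, 0.5.
Right endpoints: 2.75, 3, 3.5, 4.
f(2.75) ≈ 2.5981, f(3) ≈ 2.6458, f(3.5) ≈ 2.7386, f(4) ≈ 2.8284.
Sum = Σ Δt_i · f(t_i).
Sum ≈ 4.0945.

4.0945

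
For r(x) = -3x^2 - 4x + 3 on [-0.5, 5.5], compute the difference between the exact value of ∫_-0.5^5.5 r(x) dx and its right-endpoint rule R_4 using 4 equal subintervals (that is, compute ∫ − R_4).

Exact integral: ∫_-0.5^5.5 r(x) dx = -208.5.
R_4 = -300.75.
Error = -208.5 − (-300.75) = 92.25.

92.25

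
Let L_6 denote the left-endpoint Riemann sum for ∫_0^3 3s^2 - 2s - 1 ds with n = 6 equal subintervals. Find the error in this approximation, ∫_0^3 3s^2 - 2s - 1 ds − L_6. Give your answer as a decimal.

4.875

Exact integral: ∫_0^3 f(s) ds = 15.
L_6 = 10.125.
Error = 15 − 10.125 = 4.875.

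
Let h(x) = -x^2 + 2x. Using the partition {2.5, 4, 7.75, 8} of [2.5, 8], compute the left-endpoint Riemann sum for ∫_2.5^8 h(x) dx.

-43.015625

Subinterval widths: 1.5, 3.75, 0.25.
Left endpoints: 2.5, 4, 7.75.
h(2.5) = -1.25, h(4) = -8, h(7.75) = -44.5625.
Sum = Σ Δx_i · h(x_i).
Sum = -43.015625.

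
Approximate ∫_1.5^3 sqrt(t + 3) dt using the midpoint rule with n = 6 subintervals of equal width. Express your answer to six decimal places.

Δt = (3 − 1.5)/6 = 0.25.
Midpoints: 1.625, 1.875, 2.125, 2.375, 2.625, 2.875.
f(1.625) ≈ 2.150581, f(1.875) ≈ 2.207940, f(2.125) ≈ 2.263846, f(2.375) ≈ 2.318405, f(2.625) ≈ 2.371708, f(2.875) ≈ 2.423840.
Sum = Δt · [f(1.625) + f(1.875) + f(2.125) + ...].
Sum ≈ 3.434080.

3.434080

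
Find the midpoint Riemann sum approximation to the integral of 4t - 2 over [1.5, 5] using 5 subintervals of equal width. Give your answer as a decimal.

38.5

Δt = (5 − 1.5)/5 = 0.7.
Midpoints: 1.85, 2.55, 3.25, 3.95, 4.65.
f(1.85) = 5.4, f(2.55) = 8.2, f(3.25) = 11, f(3.95) = 13.8, f(4.65) = 16.6.
Sum = Δt · [f(1.85) + f(2.55) + f(3.25) + f(3.95) + f(4.65)].
Sum = 38.5.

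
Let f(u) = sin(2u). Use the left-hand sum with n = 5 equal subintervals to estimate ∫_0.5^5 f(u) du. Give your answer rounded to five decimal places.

1.11604

Δu = (5 − 0.5)/5 = 0.9.
Left endpoints: 0.5, 1.4, 2.3, 3.2, 4.1.
f(0.5) ≈ 0.84147, f(1.4) ≈ 0.33499, f(2.3) ≈ -0.99369, f(3.2) ≈ 0.11655, f(4.1) ≈ 0.94073.
Sum = Δu · [f(0.5) + f(1.4) + f(2.3) + f(3.2) + f(4.1)].
Sum ≈ 1.11604.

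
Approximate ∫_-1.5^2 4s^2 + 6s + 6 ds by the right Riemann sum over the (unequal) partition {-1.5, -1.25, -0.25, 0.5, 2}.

Subinterval widths: 0.25, 1, 0.75, 1.5.
Right endpoints: -1.25, -0.25, 0.5, 2.
f(-1.25) = 4.75, f(-0.25) = 4.75, f(0.5) = 10, f(2) = 34.
Sum = Σ Δs_i · f(s_i).
Sum = 64.4375.

64.4375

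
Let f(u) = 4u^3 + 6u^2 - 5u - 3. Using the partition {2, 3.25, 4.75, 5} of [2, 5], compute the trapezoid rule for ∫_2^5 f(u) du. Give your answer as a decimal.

824.25

Subinterval widths: 1.25, 1.5, 0.25.
f(2) = 43, f(3.25) = 181.4375, f(4.75) = 537.3125, f(5) = 622.
On each subinterval the trapezoid contributes (Δu_i/2)·[f(u_{i-1}) + f(u_i)].
Sum = 824.25.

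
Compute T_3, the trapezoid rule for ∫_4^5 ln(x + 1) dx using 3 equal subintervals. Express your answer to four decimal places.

1.7031

Δx = (5 − 4)/3 = 1/3.
f(4) ≈ 1.6094, f(13/3) ≈ 1.6740, f(14/3) ≈ 1.7346, f(5) ≈ 1.7918.
T_3 = (Δx/2)·[f(x_0) + 2f(x_1) + 2f(x_2) + f(x_3)].
Sum ≈ 1.7031.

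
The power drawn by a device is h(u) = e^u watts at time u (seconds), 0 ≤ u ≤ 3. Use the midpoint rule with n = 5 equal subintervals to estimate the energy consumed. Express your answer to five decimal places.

18.80223

Δu = (3 − 0)/5 = 0.6.
Midpoints: 0.3, 0.9, 1.5, 2.1, 2.7.
h(0.3) ≈ 1.34986, h(0.9) ≈ 2.45960, h(1.5) ≈ 4.48169, h(2.1) ≈ 8.16617, h(2.7) ≈ 14.87973.
Sum = Δu · [h(0.3) + h(0.9) + h(1.5) + h(2.1) + h(2.7)].
Sum ≈ 18.80223.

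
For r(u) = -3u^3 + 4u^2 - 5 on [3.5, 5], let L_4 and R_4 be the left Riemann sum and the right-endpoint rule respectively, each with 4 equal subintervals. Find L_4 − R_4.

73.265625

L_4 ≈ -218.7744141.
R_4 ≈ -292.0400391.
L_4 − R_4 = 73.265625.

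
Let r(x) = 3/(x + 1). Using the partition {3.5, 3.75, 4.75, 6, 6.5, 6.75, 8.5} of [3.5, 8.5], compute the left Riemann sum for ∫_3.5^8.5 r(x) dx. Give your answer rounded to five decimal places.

2.44212

Subinterval widths: 0.25, 1, 1.25, 0.5, 0.25, 1.75.
Left endpoints: 3.5, 3.75, 4.75, 6, 6.5, 6.75.
r(3.5) = 2/3, r(3.75) = 12/19, r(4.75) = 12/23, r(6) = 3/7, r(6.5) = 0.4, r(6.75) = 12/31.
Sum = Σ Δx_i · r(x_i).
Sum ≈ 2.44212.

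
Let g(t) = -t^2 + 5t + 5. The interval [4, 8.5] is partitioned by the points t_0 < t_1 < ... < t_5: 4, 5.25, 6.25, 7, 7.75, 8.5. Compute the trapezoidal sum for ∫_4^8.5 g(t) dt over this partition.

Subinterval widths: 1.25, 1, 0.75, 0.75, 0.75.
g(4) = 9, g(5.25) = 3.6875, g(6.25) = -2.8125, g(7) = -9, g(7.75) = -16.3125, g(8.5) = -24.75.
On each subinterval the trapezoid contributes (Δt_i/2)·[g(t_{i-1}) + g(t_i)].
Sum = -20.953125.

-20.953125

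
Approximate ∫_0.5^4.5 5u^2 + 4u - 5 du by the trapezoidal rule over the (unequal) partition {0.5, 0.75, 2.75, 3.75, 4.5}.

Subinterval widths: 0.25, 2, 1, 0.75.
f(0.5) = -1.75, f(0.75) = 0.8125, f(2.75) = 43.8125, f(3.75) = 80.3125, f(4.5) = 114.25.
On each subinterval the trapezoid contributes (Δu_i/2)·[f(u_{i-1}) + f(u_i)].
Sum = 179.53125.

179.53125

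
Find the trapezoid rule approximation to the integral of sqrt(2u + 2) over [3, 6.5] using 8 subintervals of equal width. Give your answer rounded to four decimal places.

11.8209

Δu = (6.5 − 3)/8 = 0.4375.
f(3) ≈ 2.8284, f(3.4375) ≈ 2.9791, f(3.875) ≈ 3.1225, f(4.3125) ≈ 3.2596, f(4.75) ≈ 3.3912, f(5.1875) ≈ 3.5178, f(5.625) ≈ 3.6401, f(6.0625) ≈ 3.7583, f(6.5) ≈ 3.8730.
T_8 = (Δu/2)·[f(u_0) + 2f(u_1) + ... + 2f(u_{7}) + f(u_8)].
Sum ≈ 11.8209.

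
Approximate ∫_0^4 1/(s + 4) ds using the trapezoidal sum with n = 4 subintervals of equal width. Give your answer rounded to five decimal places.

Δs = (4 − 0)/4 = 1.
f(0) = 0.25, f(1) = 0.2, f(2) = 1/6, f(3) = 1/7, f(4) = 0.125.
T_4 = (Δs/2)·[f(s_0) + 2f(s_1) + 2f(s_2) + 2f(s_3) + f(s_4)].
Sum ≈ 0.69702.

0.69702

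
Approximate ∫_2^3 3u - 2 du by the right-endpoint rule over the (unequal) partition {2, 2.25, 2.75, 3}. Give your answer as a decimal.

Subinterval widths: 0.25, 0.5, 0.25.
Right endpoints: 2.25, 2.75, 3.
f(2.25) = 4.75, f(2.75) = 6.25, f(3) = 7.
Sum = Σ Δu_i · f(u_i).
Sum = 6.0625.

6.0625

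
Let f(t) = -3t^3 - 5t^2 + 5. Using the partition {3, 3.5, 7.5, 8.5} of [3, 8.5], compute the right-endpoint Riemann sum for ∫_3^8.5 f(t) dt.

-8458.5625

Subinterval widths: 0.5, 4, 1.
Right endpoints: 3.5, 7.5, 8.5.
f(3.5) = -184.875, f(7.5) = -1541.875, f(8.5) = -2198.625.
Sum = Σ Δt_i · f(t_i).
Sum = -8458.5625.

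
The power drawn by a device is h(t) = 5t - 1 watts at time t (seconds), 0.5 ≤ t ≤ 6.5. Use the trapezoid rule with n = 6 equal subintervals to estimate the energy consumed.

Δt = (6.5 − 0.5)/6 = 1.
h(0.5) = 1.5, h(1.5) = 6.5, h(2.5) = 11.5, h(3.5) = 16.5, h(4.5) = 21.5, h(5.5) = 26.5, h(6.5) = 31.5.
T_6 = (Δt/2)·[h(t_0) + 2h(t_1) + ... + 2h(t_{5}) + h(t_6)].
Sum = 99.

99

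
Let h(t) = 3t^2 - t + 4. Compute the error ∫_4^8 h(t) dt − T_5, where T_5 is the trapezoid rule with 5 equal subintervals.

Exact integral: ∫_4^8 h(t) dt = 440.
T_5 = 441.28.
Error = 440 − 441.28 = -1.28.

-1.28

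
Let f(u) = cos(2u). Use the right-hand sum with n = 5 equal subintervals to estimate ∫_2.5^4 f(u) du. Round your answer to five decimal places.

0.88037

Δu = (4 − 2.5)/5 = 0.3.
Right endpoints: 2.8, 3.1, 3.4, 3.7, 4.
f(2.8) ≈ 0.77557, f(3.1) ≈ 0.99654, f(3.4) ≈ 0.86940, f(3.7) ≈ 0.43855, f(4) ≈ -0.14550.
Sum = Δu · [f(2.8) + f(3.1) + f(3.4) + f(3.7) + f(4)].
Sum ≈ 0.88037.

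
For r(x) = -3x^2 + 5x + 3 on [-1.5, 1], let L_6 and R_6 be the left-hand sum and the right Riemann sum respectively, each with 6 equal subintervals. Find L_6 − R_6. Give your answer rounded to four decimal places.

L_6 ≈ -3.602431.
R_6 ≈ 3.168403.
L_6 − R_6 ≈ -6.7708.

-6.7708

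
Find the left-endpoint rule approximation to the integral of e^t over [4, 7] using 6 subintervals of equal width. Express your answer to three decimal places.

803.145

Δt = (7 − 4)/6 = 0.5.
Left endpoints: 4, 4.5, 5, 5.5, 6, 6.5.
f(4) ≈ 54.598, f(4.5) ≈ 90.017, f(5) ≈ 148.413, f(5.5) ≈ 244.692, f(6) ≈ 403.429, f(6.5) ≈ 665.142.
Sum = Δt · [f(4) + f(4.5) + f(5) + ...].
Sum ≈ 803.145.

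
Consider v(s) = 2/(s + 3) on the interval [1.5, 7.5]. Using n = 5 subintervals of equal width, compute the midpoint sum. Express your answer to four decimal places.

1.6898

Δs = (7.5 − 1.5)/5 = 1.2.
Midpoints: 2.1, 3.3, 4.5, 5.7, 6.9.
v(2.1) = 20/51, v(3.3) = 20/63, v(4.5) = 4/15, v(5.7) = 20/87, v(6.9) = 20/99.
Sum = Δs · [v(2.1) + v(3.3) + v(4.5) + v(5.7) + v(6.9)].
Sum ≈ 1.6898.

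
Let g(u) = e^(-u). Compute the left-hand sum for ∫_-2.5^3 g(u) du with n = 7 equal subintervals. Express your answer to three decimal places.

17.517

Δu = (3 − (-2.5))/7 = 11/14.
Left endpoints: -2.5, -12/7, -13/14, -1/7, 9/14, 10/7, 31/14.
g(-2.5) ≈ 12.182, g(-12/7) ≈ 5.553, g(-13/14) ≈ 2.531, g(-1/7) ≈ 1.154, g(9/14) ≈ 0.526, g(10/7) ≈ 0.240, g(31/14) ≈ 0.109.
Sum = Δu · [g(-2.5) + g(-12/7) + g(-13/14) + ...].
Sum ≈ 17.517.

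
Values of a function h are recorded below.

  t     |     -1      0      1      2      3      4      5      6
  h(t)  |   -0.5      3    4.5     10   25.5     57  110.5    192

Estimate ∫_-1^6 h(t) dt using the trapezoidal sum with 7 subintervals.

306.25

Δt = 1.
T_7 = (1/2)·[(-0.5) + 2·3 + 2·4.5 + 2·10 + 2·25.5 + 2·57 + 2·110.5 + 192] = 306.25.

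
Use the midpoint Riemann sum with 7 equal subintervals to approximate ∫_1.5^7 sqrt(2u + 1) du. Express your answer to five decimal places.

16.70443

Δu = (7 − 1.5)/7 = 11/14.
Midpoints: 53/28, 75/28, 97/28, 4.25, 141/28, 163/28, 185/28.
f(53/28) ≈ 2.18763, f(75/28) ≈ 2.52134, f(97/28) ≈ 2.81577, f(4.25) ≈ 3.08221, f(141/28) ≈ 3.32738, f(163/28) ≈ 3.55568, f(185/28) ≈ 3.77018.
Sum = Δu · [f(53/28) + f(75/28) + f(97/28) + ...].
Sum ≈ 16.70443.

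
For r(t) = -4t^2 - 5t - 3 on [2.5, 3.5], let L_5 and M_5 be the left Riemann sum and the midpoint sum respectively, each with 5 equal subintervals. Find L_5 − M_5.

L_5 = -51.46.
M_5 = -54.32.
L_5 − M_5 = 2.86.

2.86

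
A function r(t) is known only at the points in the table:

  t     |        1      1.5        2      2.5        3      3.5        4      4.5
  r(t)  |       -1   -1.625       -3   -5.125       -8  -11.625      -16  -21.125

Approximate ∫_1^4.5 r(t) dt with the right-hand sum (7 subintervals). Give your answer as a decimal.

Δt = 0.5.
Sum = 0.5·[(-1.625) + (-3) + (-5.125) + (-8) + (-11.625) + (-16) + (-21.125)] = -33.25.

-33.25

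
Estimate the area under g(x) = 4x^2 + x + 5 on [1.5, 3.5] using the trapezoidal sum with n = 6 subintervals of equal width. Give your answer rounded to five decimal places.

67.81481

Δx = (3.5 − 1.5)/6 = 1/3.
g(1.5) = 15.5, g(11/6) = 365/18, g(13/6) = 467/18, g(2.5) = 32.5, g(17/6) = 719/18, g(19/6) = 869/18, g(3.5) = 57.5.
T_6 = (Δx/2)·[g(x_0) + 2g(x_1) + ... + 2g(x_{5}) + g(x_6)].
Sum ≈ 67.81481.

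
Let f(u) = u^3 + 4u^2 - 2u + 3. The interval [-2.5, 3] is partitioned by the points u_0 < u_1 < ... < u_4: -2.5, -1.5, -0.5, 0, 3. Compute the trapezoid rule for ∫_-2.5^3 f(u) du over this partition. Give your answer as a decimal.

Subinterval widths: 1, 1, 0.5, 3.
f(-2.5) = 17.375, f(-1.5) = 11.625, f(-0.5) = 4.875, f(0) = 3, f(3) = 60.
On each subinterval the trapezoid contributes (Δu_i/2)·[f(u_{i-1}) + f(u_i)].
Sum = 119.21875.

119.21875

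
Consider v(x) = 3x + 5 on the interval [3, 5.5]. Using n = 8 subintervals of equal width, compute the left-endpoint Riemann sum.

Δx = (5.5 − 3)/8 = 0.3125.
Left endpoints: 3, 3.3125, 3.625, 3.9375, 4.25, 4.5625, 4.875, 5.1875.
v(3) = 14, v(3.3125) = 14.9375, v(3.625) = 15.875, v(3.9375) = 16.8125, v(4.25) = 17.75, v(4.5625) = 18.6875, v(4.875) = 19.625, v(5.1875) = 20.5625.
Sum = Δx · [v(3) + v(3.3125) + v(3.625) + ...].
Sum = 43.203125.

43.203125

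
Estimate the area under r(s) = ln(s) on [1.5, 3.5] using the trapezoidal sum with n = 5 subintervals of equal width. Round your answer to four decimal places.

Δs = (3.5 − 1.5)/5 = 0.4.
r(1.5) ≈ 0.4055, r(1.9) ≈ 0.6419, r(2.3) ≈ 0.8329, r(2.7) ≈ 0.9933, r(3.1) ≈ 1.1314, r(3.5) ≈ 1.2528.
T_5 = (Δs/2)·[r(s_0) + 2r(s_1) + ... + 2r(s_{4}) + r(s_5)].
Sum ≈ 1.7714.

1.7714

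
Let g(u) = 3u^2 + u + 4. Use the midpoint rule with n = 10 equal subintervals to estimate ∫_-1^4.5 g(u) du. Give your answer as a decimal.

Δu = (4.5 − (-1))/10 = 0.55.
Midpoints: -0.725, -0.175, 0.375, 0.925, 1.475, 2.025, 2.575, 3.125, 3.675, 4.225.
g(-0.725) = 4.851875, g(-0.175) = 3.916875, g(0.375) = 4.796875, g(0.925) = 7.491875, g(1.475) = 12.001875, g(2.025) = 18.326875, g(2.575) = 26.466875, g(3.125) = 36.421875, g(3.675) = 48.191875, g(4.225) = 61.776875.
Sum = Δu · [g(-0.725) + g(-0.175) + g(0.375) + ...].
Sum = 123.3340625.

123.3340625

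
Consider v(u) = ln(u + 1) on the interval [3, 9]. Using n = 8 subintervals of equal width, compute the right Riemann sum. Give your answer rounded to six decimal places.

Δu = (9 − 3)/8 = 0.75.
Right endpoints: 3.75, 4.5, 5.25, 6, 6.75, 7.5, 8.25, 9.
v(3.75) ≈ 1.558145, v(4.5) ≈ 1.704748, v(5.25) ≈ 1.832581, v(6) ≈ 1.945910, v(6.75) ≈ 2.047693, v(7.5) ≈ 2.140066, v(8.25) ≈ 2.224624, v(9) ≈ 2.302585.
Sum = Δu · [v(3.75) + v(4.5) + v(5.25) + ...].
Sum ≈ 11.817264.

11.817264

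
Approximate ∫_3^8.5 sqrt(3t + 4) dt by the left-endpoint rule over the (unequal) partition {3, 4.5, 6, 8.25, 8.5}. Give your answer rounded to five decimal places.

Subinterval widths: 1.5, 1.5, 2.25, 0.25.
Left endpoints: 3, 4.5, 6, 8.25.
f(3) ≈ 3.60555, f(4.5) ≈ 4.18330, f(6) ≈ 4.69042, f(8.25) ≈ 5.36190.
Sum = Σ Δt_i · f(t_i).
Sum ≈ 23.57719.

23.57719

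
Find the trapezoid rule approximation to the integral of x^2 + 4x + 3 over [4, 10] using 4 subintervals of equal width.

Δx = (10 − 4)/4 = 1.5.
f(4) = 35, f(5.5) = 55.25, f(7) = 80, f(8.5) = 109.25, f(10) = 143.
T_4 = (Δx/2)·[f(x_0) + 2f(x_1) + 2f(x_2) + 2f(x_3) + f(x_4)].
Sum = 500.25.

500.25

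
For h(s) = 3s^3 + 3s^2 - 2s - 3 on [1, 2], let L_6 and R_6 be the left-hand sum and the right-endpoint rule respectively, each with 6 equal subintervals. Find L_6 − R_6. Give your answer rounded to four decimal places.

L_6 ≈ 9.993056.
R_6 ≈ 14.659722.
L_6 − R_6 ≈ -4.6667.

-4.6667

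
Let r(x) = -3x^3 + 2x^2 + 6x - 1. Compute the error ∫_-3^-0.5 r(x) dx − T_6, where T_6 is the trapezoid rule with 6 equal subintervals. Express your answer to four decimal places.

Exact integral: ∫_-3^-0.5 r(x) dx ≈ 49.869792.
T_6 ≈ 51.153791.
Error ≈ 49.869792 − 51.153791 ≈ -1.2840.

-1.2840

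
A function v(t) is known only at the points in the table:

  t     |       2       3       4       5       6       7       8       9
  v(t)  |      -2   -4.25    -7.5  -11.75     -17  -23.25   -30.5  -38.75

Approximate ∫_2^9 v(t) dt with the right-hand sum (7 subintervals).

-133

Δt = 1.
Sum = 1·[(-4.25) + (-7.5) + (-11.75) + (-17) + (-23.25) + (-30.5) + (-38.75)] = -133.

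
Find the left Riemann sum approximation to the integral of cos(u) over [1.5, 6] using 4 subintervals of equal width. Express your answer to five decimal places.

Δu = (6 − 1.5)/4 = 1.125.
Left endpoints: 1.5, 2.625, 3.75, 4.875.
f(1.5) ≈ 0.07074, f(2.625) ≈ -0.86951, f(3.75) ≈ -0.82056, f(4.875) ≈ 0.16190.
Sum = Δu · [f(1.5) + f(2.625) + f(3.75) + f(4.875)].
Sum ≈ -1.63961.

-1.63961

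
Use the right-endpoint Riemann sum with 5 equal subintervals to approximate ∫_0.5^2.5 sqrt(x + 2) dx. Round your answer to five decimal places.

3.83569

Δx = (2.5 − 0.5)/5 = 0.4.
Right endpoints: 0.9, 1.3, 1.7, 2.1, 2.5.
f(0.9) ≈ 1.70294, f(1.3) ≈ 1.81659, f(1.7) ≈ 1.92354, f(2.1) ≈ 2.02485, f(2.5) ≈ 2.12132.
Sum = Δx · [f(0.9) + f(1.3) + f(1.7) + f(2.1) + f(2.5)].
Sum ≈ 3.83569.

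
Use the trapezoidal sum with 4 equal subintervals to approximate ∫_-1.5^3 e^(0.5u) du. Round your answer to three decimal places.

Δu = (3 − (-1.5))/4 = 1.125.
f(-1.5) ≈ 0.472, f(-0.375) ≈ 0.829, f(0.75) ≈ 1.455, f(1.875) ≈ 2.554, f(3) ≈ 4.482.
T_4 = (Δu/2)·[f(u_0) + 2f(u_1) + 2f(u_2) + 2f(u_3) + f(u_4)].
Sum ≈ 8.229.

8.229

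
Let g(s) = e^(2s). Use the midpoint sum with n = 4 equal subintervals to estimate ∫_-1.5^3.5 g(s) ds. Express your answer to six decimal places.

Δs = (3.5 − (-1.5))/4 = 1.25.
Midpoints: -0.875, 0.375, 1.625, 2.875.
g(-0.875) ≈ 0.173774, g(0.375) ≈ 2.117000, g(1.625) ≈ 25.790340, g(2.875) ≈ 314.190660.
Sum = Δs · [g(-0.875) + g(0.375) + g(1.625) + g(2.875)].
Sum ≈ 427.839718.

427.839718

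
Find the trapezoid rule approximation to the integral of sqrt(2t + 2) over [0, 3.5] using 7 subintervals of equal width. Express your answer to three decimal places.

Δt = (3.5 − 0)/7 = 0.5.
f(0) ≈ 1.414, f(0.5) ≈ 1.732, f(1) ≈ 2.000, f(1.5) ≈ 2.236, f(2) ≈ 2.449, f(2.5) ≈ 2.646, f(3) ≈ 2.828, f(3.5) ≈ 3.000.
T_7 = (Δt/2)·[f(t_0) + 2f(t_1) + ... + 2f(t_{6}) + f(t_7)].
Sum ≈ 8.049.

8.049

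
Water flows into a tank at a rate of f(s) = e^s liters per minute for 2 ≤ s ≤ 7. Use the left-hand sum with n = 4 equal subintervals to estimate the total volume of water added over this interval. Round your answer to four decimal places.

Δs = (7 − 2)/4 = 1.25.
Left endpoints: 2, 3.25, 4.5, 5.75.
f(2) ≈ 7.3891, f(3.25) ≈ 25.7903, f(4.5) ≈ 90.0171, f(5.75) ≈ 314.1907.
Sum = Δs · [f(2) + f(3.25) + f(4.5) + f(5.75)].
Sum ≈ 546.7340.

546.7340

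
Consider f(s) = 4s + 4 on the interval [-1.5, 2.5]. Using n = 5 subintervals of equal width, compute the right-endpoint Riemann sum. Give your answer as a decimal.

30.4

Δs = (2.5 − (-1.5))/5 = 0.8.
Right endpoints: -0.7, 0.1, 0.9, 1.7, 2.5.
f(-0.7) = 1.2, f(0.1) = 4.4, f(0.9) = 7.6, f(1.7) = 10.8, f(2.5) = 14.
Sum = Δs · [f(-0.7) + f(0.1) + f(0.9) + f(1.7) + f(2.5)].
Sum = 30.4.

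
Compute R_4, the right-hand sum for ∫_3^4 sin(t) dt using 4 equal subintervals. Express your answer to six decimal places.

Δt = (4 − 3)/4 = 0.25.
Right endpoints: 3.25, 3.5, 3.75, 4.
f(3.25) ≈ -0.108195, f(3.5) ≈ -0.350783, f(3.75) ≈ -0.571561, f(4) ≈ -0.756802.
Sum = Δt · [f(3.25) + f(3.5) + f(3.75) + f(4)].
Sum ≈ -0.446836.

-0.446836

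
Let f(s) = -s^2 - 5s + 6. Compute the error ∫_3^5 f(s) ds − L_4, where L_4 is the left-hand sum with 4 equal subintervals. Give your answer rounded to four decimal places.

Exact integral: ∫_3^5 f(s) ds ≈ -60.666667.
L_4 = -54.25.
Error ≈ -60.666667 − (-54.25) ≈ -6.4167.

-6.4167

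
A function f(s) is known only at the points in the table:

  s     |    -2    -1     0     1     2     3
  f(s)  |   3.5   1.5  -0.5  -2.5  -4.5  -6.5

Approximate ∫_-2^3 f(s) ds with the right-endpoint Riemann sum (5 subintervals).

-12.5

Δs = 1.
Sum = 1·[1.5 + (-0.5) + (-2.5) + (-4.5) + (-6.5)] = -12.5.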